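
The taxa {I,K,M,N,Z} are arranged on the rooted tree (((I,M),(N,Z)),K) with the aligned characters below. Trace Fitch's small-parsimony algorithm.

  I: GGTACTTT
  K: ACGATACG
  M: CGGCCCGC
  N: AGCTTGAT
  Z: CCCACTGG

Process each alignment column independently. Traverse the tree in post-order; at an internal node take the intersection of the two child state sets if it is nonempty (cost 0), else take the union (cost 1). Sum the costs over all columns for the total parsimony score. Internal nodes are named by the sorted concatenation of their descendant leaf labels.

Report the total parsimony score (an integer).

20

[col 0] IM: children I:{G}, M:{C} ∪→ {C,G}; cost 1
[col 0] NZ: children N:{A}, Z:{C} ∪→ {A,C}; cost 1
[col 0] IMNZ: children IM:{C,G}, NZ:{A,C} ∩→ {C}; cost 0
[col 0] IKMNZ: children IMNZ:{C}, K:{A} ∪→ {A,C}; cost 1
[col 1] IM: children I:{G}, M:{G} ∩→ {G}; cost 0
[col 1] NZ: children N:{G}, Z:{C} ∪→ {C,G}; cost 1
[col 1] IMNZ: children IM:{G}, NZ:{C,G} ∩→ {G}; cost 0
[col 1] IKMNZ: children IMNZ:{G}, K:{C} ∪→ {C,G}; cost 1
[col 2] IM: children I:{T}, M:{G} ∪→ {G,T}; cost 1
[col 2] NZ: children N:{C}, Z:{C} ∩→ {C}; cost 0
[col 2] IMNZ: children IM:{G,T}, NZ:{C} ∪→ {C,G,T}; cost 1
[col 2] IKMNZ: children IMNZ:{C,G,T}, K:{G} ∩→ {G}; cost 0
[col 3] IM: children I:{A}, M:{C} ∪→ {A,C}; cost 1
[col 3] NZ: children N:{T}, Z:{A} ∪→ {A,T}; cost 1
[col 3] IMNZ: children IM:{A,C}, NZ:{A,T} ∩→ {A}; cost 0
[col 3] IKMNZ: children IMNZ:{A}, K:{A} ∩→ {A}; cost 0
[col 4] IM: children I:{C}, M:{C} ∩→ {C}; cost 0
[col 4] NZ: children N:{T}, Z:{C} ∪→ {C,T}; cost 1
[col 4] IMNZ: children IM:{C}, NZ:{C,T} ∩→ {C}; cost 0
[col 4] IKMNZ: children IMNZ:{C}, K:{T} ∪→ {C,T}; cost 1
[col 5] IM: children I:{T}, M:{C} ∪→ {C,T}; cost 1
[col 5] NZ: children N:{G}, Z:{T} ∪→ {G,T}; cost 1
[col 5] IMNZ: children IM:{C,T}, NZ:{G,T} ∩→ {T}; cost 0
[col 5] IKMNZ: children IMNZ:{T}, K:{A} ∪→ {A,T}; cost 1
[col 6] IM: children I:{T}, M:{G} ∪→ {G,T}; cost 1
[col 6] NZ: children N:{A}, Z:{G} ∪→ {A,G}; cost 1
[col 6] IMNZ: children IM:{G,T}, NZ:{A,G} ∩→ {G}; cost 0
[col 6] IKMNZ: children IMNZ:{G}, K:{C} ∪→ {C,G}; cost 1
[col 7] IM: children I:{T}, M:{C} ∪→ {C,T}; cost 1
[col 7] NZ: children N:{T}, Z:{G} ∪→ {G,T}; cost 1
[col 7] IMNZ: children IM:{C,T}, NZ:{G,T} ∩→ {T}; cost 0
[col 7] IKMNZ: children IMNZ:{T}, K:{G} ∪→ {G,T}; cost 1
per-site changes: [3, 2, 2, 2, 2, 3, 3, 3]; total = 20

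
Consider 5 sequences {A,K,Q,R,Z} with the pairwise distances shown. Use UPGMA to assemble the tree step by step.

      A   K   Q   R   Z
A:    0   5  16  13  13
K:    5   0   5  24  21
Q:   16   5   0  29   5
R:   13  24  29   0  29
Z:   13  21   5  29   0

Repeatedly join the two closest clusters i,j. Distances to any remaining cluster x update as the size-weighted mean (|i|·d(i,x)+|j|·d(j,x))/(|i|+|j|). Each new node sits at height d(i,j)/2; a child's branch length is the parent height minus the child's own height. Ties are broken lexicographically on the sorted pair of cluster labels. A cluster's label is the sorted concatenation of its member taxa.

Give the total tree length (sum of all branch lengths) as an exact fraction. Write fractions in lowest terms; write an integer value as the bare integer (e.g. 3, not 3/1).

285/8

iteration 1: select A,K (d=5); attach at lengths (5/2, 5/2); label the merged cluster AK
  updated: d(AK,Q)=21/2, d(AK,R)=37/2, d(AK,Z)=17
iteration 2: select Q,Z (d=5); attach at lengths (5/2, 5/2); label the merged cluster QZ
  updated: d(AK,QZ)=55/4, d(QZ,R)=29
iteration 3: select AK,QZ (d=55/4); attach at lengths (35/8, 35/8); label the merged cluster AKQZ
  updated: d(AKQZ,R)=95/4
iteration 4: select AKQZ,R (d=95/4); attach at lengths (5, 95/8); label the merged cluster AKQRZ
final tree: (((A:5/2,K:5/2):35/8,(Q:5/2,Z:5/2):35/8):5,R:95/8)
total length: 285/8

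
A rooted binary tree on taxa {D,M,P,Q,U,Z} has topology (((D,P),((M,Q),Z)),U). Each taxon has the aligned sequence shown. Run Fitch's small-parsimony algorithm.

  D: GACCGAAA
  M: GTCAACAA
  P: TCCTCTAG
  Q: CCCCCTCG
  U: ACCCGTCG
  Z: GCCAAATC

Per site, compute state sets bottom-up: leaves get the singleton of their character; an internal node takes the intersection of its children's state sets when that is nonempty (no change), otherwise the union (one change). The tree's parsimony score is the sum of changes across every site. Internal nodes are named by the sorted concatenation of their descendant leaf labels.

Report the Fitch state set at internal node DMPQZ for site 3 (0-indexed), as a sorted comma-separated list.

A,C,T

site 0, node DP: D={G} ∪ P={T} → {G,T} (+1)
site 0, node MQ: M={G} ∪ Q={C} → {C,G} (+1)
site 0, node MQZ: MQ={C,G} ∩ Z={G} → {G} (+0)
site 0, node DMPQZ: DP={G,T} ∩ MQZ={G} → {G} (+0)
site 0, node DMPQUZ: DMPQZ={G} ∪ U={A} → {A,G} (+1)
site 1, node DP: D={A} ∪ P={C} → {A,C} (+1)
site 1, node MQ: M={T} ∪ Q={C} → {C,T} (+1)
site 1, node MQZ: MQ={C,T} ∩ Z={C} → {C} (+0)
site 1, node DMPQZ: DP={A,C} ∩ MQZ={C} → {C} (+0)
site 1, node DMPQUZ: DMPQZ={C} ∩ U={C} → {C} (+0)
site 2, node DP: D={C} ∩ P={C} → {C} (+0)
site 2, node MQ: M={C} ∩ Q={C} → {C} (+0)
site 2, node MQZ: MQ={C} ∩ Z={C} → {C} (+0)
site 2, node DMPQZ: DP={C} ∩ MQZ={C} → {C} (+0)
site 2, node DMPQUZ: DMPQZ={C} ∩ U={C} → {C} (+0)
site 3, node DP: D={C} ∪ P={T} → {C,T} (+1)
site 3, node MQ: M={A} ∪ Q={C} → {A,C} (+1)
site 3, node MQZ: MQ={A,C} ∩ Z={A} → {A} (+0)
site 3, node DMPQZ: DP={C,T} ∪ MQZ={A} → {A,C,T} (+1)
site 3, node DMPQUZ: DMPQZ={A,C,T} ∩ U={C} → {C} (+0)
site 4, node DP: D={G} ∪ P={C} → {C,G} (+1)
site 4, node MQ: M={A} ∪ Q={C} → {A,C} (+1)
site 4, node MQZ: MQ={A,C} ∩ Z={A} → {A} (+0)
site 4, node DMPQZ: DP={C,G} ∪ MQZ={A} → {A,C,G} (+1)
site 4, node DMPQUZ: DMPQZ={A,C,G} ∩ U={G} → {G} (+0)
site 5, node DP: D={A} ∪ P={T} → {A,T} (+1)
site 5, node MQ: M={C} ∪ Q={T} → {C,T} (+1)
site 5, node MQZ: MQ={C,T} ∪ Z={A} → {A,C,T} (+1)
site 5, node DMPQZ: DP={A,T} ∩ MQZ={A,C,T} → {A,T} (+0)
site 5, node DMPQUZ: DMPQZ={A,T} ∩ U={T} → {T} (+0)
site 6, node DP: D={A} ∩ P={A} → {A} (+0)
site 6, node MQ: M={A} ∪ Q={C} → {A,C} (+1)
site 6, node MQZ: MQ={A,C} ∪ Z={T} → {A,C,T} (+1)
site 6, node DMPQZ: DP={A} ∩ MQZ={A,C,T} → {A} (+0)
site 6, node DMPQUZ: DMPQZ={A} ∪ U={C} → {A,C} (+1)
site 7, node DP: D={A} ∪ P={G} → {A,G} (+1)
site 7, node MQ: M={A} ∪ Q={G} → {A,G} (+1)
site 7, node MQZ: MQ={A,G} ∪ Z={C} → {A,C,G} (+1)
site 7, node DMPQZ: DP={A,G} ∩ MQZ={A,C,G} → {A,G} (+0)
site 7, node DMPQUZ: DMPQZ={A,G} ∩ U={G} → {G} (+0)
per-site changes: [3, 2, 0, 3, 3, 3, 3, 3]; total = 20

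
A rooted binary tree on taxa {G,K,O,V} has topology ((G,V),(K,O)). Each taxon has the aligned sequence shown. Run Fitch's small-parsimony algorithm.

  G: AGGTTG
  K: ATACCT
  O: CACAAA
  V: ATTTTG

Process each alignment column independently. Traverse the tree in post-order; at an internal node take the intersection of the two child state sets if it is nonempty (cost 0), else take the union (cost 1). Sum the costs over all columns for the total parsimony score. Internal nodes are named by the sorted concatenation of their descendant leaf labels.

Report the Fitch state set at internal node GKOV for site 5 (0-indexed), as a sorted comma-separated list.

site 0, node GV: G={A} ∩ V={A} → {A} (+0)
site 0, node KO: K={A} ∪ O={C} → {A,C} (+1)
site 0, node GKOV: GV={A} ∩ KO={A,C} → {A} (+0)
site 1, node GV: G={G} ∪ V={T} → {G,T} (+1)
site 1, node KO: K={T} ∪ O={A} → {A,T} (+1)
site 1, node GKOV: GV={G,T} ∩ KO={A,T} → {T} (+0)
site 2, node GV: G={G} ∪ V={T} → {G,T} (+1)
site 2, node KO: K={A} ∪ O={C} → {A,C} (+1)
site 2, node GKOV: GV={G,T} ∪ KO={A,C} → {A,C,G,T} (+1)
site 3, node GV: G={T} ∩ V={T} → {T} (+0)
site 3, node KO: K={C} ∪ O={A} → {A,C} (+1)
site 3, node GKOV: GV={T} ∪ KO={A,C} → {A,C,T} (+1)
site 4, node GV: G={T} ∩ V={T} → {T} (+0)
site 4, node KO: K={C} ∪ O={A} → {A,C} (+1)
site 4, node GKOV: GV={T} ∪ KO={A,C} → {A,C,T} (+1)
site 5, node GV: G={G} ∩ V={G} → {G} (+0)
site 5, node KO: K={T} ∪ O={A} → {A,T} (+1)
site 5, node GKOV: GV={G} ∪ KO={A,T} → {A,G,T} (+1)
per-site changes: [1, 2, 3, 2, 2, 2]; total = 12

A,G,T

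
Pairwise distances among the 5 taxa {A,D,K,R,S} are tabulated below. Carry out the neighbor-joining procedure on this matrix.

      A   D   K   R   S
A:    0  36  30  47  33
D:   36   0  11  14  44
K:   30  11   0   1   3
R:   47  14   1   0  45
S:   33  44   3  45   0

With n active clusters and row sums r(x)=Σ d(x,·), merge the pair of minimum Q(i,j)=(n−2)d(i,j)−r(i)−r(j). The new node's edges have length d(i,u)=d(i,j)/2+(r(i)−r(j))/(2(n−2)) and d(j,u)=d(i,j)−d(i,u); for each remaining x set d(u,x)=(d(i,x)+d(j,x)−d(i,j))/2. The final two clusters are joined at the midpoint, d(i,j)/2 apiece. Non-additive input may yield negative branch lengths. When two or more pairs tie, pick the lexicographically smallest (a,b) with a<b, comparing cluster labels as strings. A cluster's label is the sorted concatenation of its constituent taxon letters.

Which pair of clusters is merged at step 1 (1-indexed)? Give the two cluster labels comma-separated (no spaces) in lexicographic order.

A,S

step 1: merge (A,S) at d=33, Q=-172; branch lengths A→20, S→13; new cluster AS
  updated: d(AS,D)=47/2, d(AS,K)=0, d(AS,R)=59/2
step 2: merge (AS,K) at d=0, Q=-65; branch lengths AS→41/4, K→-41/4; new cluster AKS
  updated: d(AKS,D)=69/4, d(AKS,R)=61/4
step 3: merge (AKS,D) at d=69/4, Q=-93/2; branch lengths AKS→37/4, D→8; new cluster ADKS
  updated: d(ADKS,R)=6
step 4: merge (ADKS,R) at d=6; branch lengths ADKS→3, R→3; new cluster ADKRS
final tree: ((((A:20,S:13):41/4,K:-41/4):37/4,D:8):3,R:3)
total length: 225/4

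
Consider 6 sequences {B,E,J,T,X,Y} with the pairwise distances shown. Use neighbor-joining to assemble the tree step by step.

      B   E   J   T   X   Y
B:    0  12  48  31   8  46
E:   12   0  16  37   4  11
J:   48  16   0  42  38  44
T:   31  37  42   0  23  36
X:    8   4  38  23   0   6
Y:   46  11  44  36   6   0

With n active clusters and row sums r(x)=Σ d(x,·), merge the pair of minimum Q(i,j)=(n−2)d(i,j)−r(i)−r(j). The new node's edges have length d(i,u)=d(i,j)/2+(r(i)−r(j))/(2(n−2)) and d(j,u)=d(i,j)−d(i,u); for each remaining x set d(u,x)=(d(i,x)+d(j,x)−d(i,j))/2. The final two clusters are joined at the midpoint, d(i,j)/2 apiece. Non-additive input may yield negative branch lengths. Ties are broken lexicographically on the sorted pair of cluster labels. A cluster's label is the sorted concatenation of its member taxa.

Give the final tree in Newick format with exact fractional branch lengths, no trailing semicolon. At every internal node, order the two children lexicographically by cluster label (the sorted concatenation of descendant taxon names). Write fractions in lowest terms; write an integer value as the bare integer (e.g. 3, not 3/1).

iteration 1: select E,J (d=16, Q=-204); attach at lengths (-11/2, 43/2); label the merged cluster EJ
  updated: d(B,EJ)=22, d(EJ,T)=63/2, d(EJ,X)=13, d(EJ,Y)=39/2
iteration 2: select X,Y (d=6, Q=-279/2); attach at lengths (-79/12, 151/12); label the merged cluster XY
  updated: d(B,XY)=24, d(EJ,XY)=53/4, d(T,XY)=53/2
iteration 3: select B,T (d=31, Q=-104); attach at lengths (25/2, 37/2); label the merged cluster BT
  updated: d(BT,EJ)=45/4, d(BT,XY)=39/4
iteration 4: select BT,EJ (d=45/4, Q=-137/4); attach at lengths (31/8, 59/8); label the merged cluster BEJT
  updated: d(BEJT,XY)=47/8
iteration 5: select BEJT,XY (d=47/8); attach at lengths (47/16, 47/16); label the merged cluster BEJTXY
final tree: (((B:25/2,T:37/2):31/8,(E:-11/2,J:43/2):59/8):47/16,(X:-79/12,Y:151/12):47/16)
total length: 561/8

(((B:25/2,T:37/2):31/8,(E:-11/2,J:43/2):59/8):47/16,(X:-79/12,Y:151/12):47/16)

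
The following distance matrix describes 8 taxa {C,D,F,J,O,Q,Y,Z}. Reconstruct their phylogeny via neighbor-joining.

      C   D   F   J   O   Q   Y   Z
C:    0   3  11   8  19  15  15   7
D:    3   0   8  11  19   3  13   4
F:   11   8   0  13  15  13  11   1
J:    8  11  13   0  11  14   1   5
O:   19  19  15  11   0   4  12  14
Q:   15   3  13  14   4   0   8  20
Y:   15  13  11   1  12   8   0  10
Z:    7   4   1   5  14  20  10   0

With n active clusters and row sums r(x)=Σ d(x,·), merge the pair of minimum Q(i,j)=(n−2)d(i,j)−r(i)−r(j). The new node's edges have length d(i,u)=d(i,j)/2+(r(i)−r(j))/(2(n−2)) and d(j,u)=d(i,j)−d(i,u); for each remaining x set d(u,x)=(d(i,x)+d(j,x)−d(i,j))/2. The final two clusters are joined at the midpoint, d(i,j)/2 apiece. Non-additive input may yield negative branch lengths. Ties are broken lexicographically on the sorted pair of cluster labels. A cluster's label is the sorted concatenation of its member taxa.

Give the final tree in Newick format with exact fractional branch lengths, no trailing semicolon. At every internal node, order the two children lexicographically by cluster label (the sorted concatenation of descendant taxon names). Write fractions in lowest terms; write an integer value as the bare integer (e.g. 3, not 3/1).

(((C:47/16,D:1/16):19/8,(F:47/24,Z:-23/24):25/8):27/16,((J:-9/20,Y:29/20):25/8,(O:41/12,Q:7/12):45/8):27/16)

1. join O+Q (d=4, Q=-147) ⇒ OQ; edges |O|=41/12, |Q|=7/12
  updated: d(C,OQ)=15, d(D,OQ)=9, d(F,OQ)=12, d(J,OQ)=21/2, d(OQ,Y)=8, d(OQ,Z)=15
2. join J+Y (d=1, Q=-203/2) ⇒ JY; edges |J|=-9/20, |Y|=29/20
  updated: d(C,JY)=11, d(D,JY)=23/2, d(F,JY)=23/2, d(JY,OQ)=35/4, d(JY,Z)=7
3. join JY+OQ (d=35/4, Q=-149/2) ⇒ JOQY; edges |JY|=25/8, |OQ|=45/8
  updated: d(C,JOQY)=69/8, d(D,JOQY)=47/8, d(F,JOQY)=59/8, d(JOQY,Z)=53/8
4. join F+Z (d=1, Q=-43) ⇒ FZ; edges |F|=47/24, |Z|=-23/24
  updated: d(C,FZ)=17/2, d(D,FZ)=11/2, d(FZ,JOQY)=13/2
5. join C+D (d=3, Q=-57/2) ⇒ CD; edges |C|=47/16, |D|=1/16
  updated: d(CD,FZ)=11/2, d(CD,JOQY)=23/4
6. join CD+FZ (d=11/2, Q=-71/4) ⇒ CDFZ; edges |CD|=19/8, |FZ|=25/8
  updated: d(CDFZ,JOQY)=27/8
7. join CDFZ+JOQY (d=27/8) ⇒ CDFJOQYZ; edges |CDFZ|=27/16, |JOQY|=27/16
final tree: (((C:47/16,D:1/16):19/8,(F:47/24,Z:-23/24):25/8):27/16,((J:-9/20,Y:29/20):25/8,(O:41/12,Q:7/12):45/8):27/16)
total length: 213/8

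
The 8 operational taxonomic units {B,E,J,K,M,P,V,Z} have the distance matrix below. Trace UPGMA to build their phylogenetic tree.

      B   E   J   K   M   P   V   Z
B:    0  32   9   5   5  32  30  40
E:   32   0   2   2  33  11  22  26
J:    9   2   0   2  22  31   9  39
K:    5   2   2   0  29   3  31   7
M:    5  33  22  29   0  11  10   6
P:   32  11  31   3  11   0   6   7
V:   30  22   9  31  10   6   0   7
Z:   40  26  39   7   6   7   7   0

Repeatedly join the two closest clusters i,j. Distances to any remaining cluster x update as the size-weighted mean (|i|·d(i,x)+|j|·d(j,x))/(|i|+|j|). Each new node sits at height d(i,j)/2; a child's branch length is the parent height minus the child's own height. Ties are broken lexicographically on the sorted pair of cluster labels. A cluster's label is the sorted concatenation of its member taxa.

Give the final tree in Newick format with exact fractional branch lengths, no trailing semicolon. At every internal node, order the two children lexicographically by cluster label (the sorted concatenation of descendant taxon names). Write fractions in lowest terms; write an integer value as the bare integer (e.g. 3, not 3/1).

((B:5/2,M:5/2):199/24,(((E:1,J:1):0,K:1):161/18,((P:3,V:3):1/2,Z:7/2):58/9):61/72)

step 1: merge (E,J) at d=2; branch lengths E→1, J→1; new cluster EJ
  updated: d(B,EJ)=41/2, d(EJ,K)=2, d(EJ,M)=55/2, d(EJ,P)=21, d(EJ,V)=31/2, d(EJ,Z)=65/2
step 2: merge (EJ,K) at d=2; branch lengths EJ→0, K→1; new cluster EJK
  updated: d(B,EJK)=46/3, d(EJK,M)=28, d(EJK,P)=15, d(EJK,V)=62/3, d(EJK,Z)=24
step 3: merge (B,M) at d=5; branch lengths B→5/2, M→5/2; new cluster BM
  updated: d(BM,EJK)=65/3, d(BM,P)=43/2, d(BM,V)=20, d(BM,Z)=23
step 4: merge (P,V) at d=6; branch lengths P→3, V→3; new cluster PV
  updated: d(BM,PV)=83/4, d(EJK,PV)=107/6, d(PV,Z)=7
step 5: merge (PV,Z) at d=7; branch lengths PV→1/2, Z→7/2; new cluster PVZ
  updated: d(BM,PVZ)=43/2, d(EJK,PVZ)=179/9
step 6: merge (EJK,PVZ) at d=179/9; branch lengths EJK→161/18, PVZ→58/9; new cluster EJKPVZ
  updated: d(BM,EJKPVZ)=259/12
step 7: merge (BM,EJKPVZ) at d=259/12; branch lengths BM→199/24, EJKPVZ→61/72; new cluster BEJKMPVZ
final tree: ((B:5/2,M:5/2):199/24,(((E:1,J:1):0,K:1):161/18,((P:3,V:3):1/2,Z:7/2):58/9):61/72)
total length: 1531/36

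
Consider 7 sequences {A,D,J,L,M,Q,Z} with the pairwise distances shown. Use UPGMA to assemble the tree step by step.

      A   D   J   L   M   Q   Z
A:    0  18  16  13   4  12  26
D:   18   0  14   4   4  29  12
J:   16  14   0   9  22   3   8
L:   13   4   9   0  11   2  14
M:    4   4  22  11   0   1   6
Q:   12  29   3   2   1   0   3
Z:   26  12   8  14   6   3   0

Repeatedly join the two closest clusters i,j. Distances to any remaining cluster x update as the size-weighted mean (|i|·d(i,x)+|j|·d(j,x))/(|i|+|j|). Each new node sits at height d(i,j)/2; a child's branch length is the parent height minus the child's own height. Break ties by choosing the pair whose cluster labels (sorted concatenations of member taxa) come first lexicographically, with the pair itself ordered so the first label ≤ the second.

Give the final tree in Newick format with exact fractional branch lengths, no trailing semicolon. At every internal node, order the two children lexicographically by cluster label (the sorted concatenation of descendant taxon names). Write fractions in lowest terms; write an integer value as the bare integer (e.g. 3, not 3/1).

1. join M+Q (d=1) ⇒ MQ; edges |M|=1/2, |Q|=1/2
  updated: d(A,MQ)=8, d(D,MQ)=33/2, d(J,MQ)=25/2, d(L,MQ)=13/2, d(MQ,Z)=9/2
2. join D+L (d=4) ⇒ DL; edges |D|=2, |L|=2
  updated: d(A,DL)=31/2, d(DL,J)=23/2, d(DL,MQ)=23/2, d(DL,Z)=13
3. join MQ+Z (d=9/2) ⇒ MQZ; edges |MQ|=7/4, |Z|=9/4
  updated: d(A,MQZ)=14, d(DL,MQZ)=12, d(J,MQZ)=11
4. join J+MQZ (d=11) ⇒ JMQZ; edges |J|=11/2, |MQZ|=13/4
  updated: d(A,JMQZ)=29/2, d(DL,JMQZ)=95/8
5. join DL+JMQZ (d=95/8) ⇒ DJLMQZ; edges |DL|=63/16, |JMQZ|=7/16
  updated: d(A,DJLMQZ)=89/6
6. join A+DJLMQZ (d=89/6) ⇒ ADJLMQZ; edges |A|=89/12, |DJLMQZ|=71/48
final tree: (A:89/12,((D:2,L:2):63/16,(J:11/2,((M:1/2,Q:1/2):7/4,Z:9/4):13/4):7/16):71/48)
total length: 1489/48

(A:89/12,((D:2,L:2):63/16,(J:11/2,((M:1/2,Q:1/2):7/4,Z:9/4):13/4):7/16):71/48)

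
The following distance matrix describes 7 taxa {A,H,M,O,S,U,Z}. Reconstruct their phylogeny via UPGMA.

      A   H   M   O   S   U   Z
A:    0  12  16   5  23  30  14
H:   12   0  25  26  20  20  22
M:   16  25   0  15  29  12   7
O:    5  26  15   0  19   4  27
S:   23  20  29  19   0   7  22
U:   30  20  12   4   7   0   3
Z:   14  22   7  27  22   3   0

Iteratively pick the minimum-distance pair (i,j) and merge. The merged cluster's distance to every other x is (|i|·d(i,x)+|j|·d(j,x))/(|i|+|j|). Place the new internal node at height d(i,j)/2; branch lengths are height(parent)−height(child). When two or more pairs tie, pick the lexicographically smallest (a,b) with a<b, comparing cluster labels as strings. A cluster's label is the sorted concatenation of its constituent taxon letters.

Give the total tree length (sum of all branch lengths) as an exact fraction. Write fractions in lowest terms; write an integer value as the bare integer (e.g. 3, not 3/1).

step 1: merge (U,Z) at d=3; branch lengths U→3/2, Z→3/2; new cluster UZ
  updated: d(A,UZ)=22, d(H,UZ)=21, d(M,UZ)=19/2, d(O,UZ)=31/2, d(S,UZ)=29/2
step 2: merge (A,O) at d=5; branch lengths A→5/2, O→5/2; new cluster AO
  updated: d(AO,H)=19, d(AO,M)=31/2, d(AO,S)=21, d(AO,UZ)=75/4
step 3: merge (M,UZ) at d=19/2; branch lengths M→19/4, UZ→13/4; new cluster MUZ
  updated: d(AO,MUZ)=53/3, d(H,MUZ)=67/3, d(MUZ,S)=58/3
step 4: merge (AO,MUZ) at d=53/3; branch lengths AO→19/3, MUZ→49/12; new cluster AMOUZ
  updated: d(AMOUZ,H)=21, d(AMOUZ,S)=20
step 5: merge (AMOUZ,S) at d=20; branch lengths AMOUZ→7/6, S→10; new cluster AMOSUZ
  updated: d(AMOSUZ,H)=125/6
step 6: merge (AMOSUZ,H) at d=125/6; branch lengths AMOSUZ→5/12, H→125/12; new cluster AHMOSUZ
final tree: ((((A:5/2,O:5/2):19/3,(M:19/4,(U:3/2,Z:3/2):13/4):49/12):7/6,S:10):5/12,H:125/12)
total length: 581/12

581/12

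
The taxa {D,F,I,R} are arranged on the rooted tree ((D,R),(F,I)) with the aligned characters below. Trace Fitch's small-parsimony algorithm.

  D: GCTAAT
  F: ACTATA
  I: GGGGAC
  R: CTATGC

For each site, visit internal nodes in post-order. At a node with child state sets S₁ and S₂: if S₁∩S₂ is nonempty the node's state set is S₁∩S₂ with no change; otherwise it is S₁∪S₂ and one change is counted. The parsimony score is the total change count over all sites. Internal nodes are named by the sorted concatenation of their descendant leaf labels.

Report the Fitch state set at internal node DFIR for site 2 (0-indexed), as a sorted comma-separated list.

T

site 0, node DR: D={G} ∪ R={C} → {C,G} (+1)
site 0, node FI: F={A} ∪ I={G} → {A,G} (+1)
site 0, node DFIR: DR={C,G} ∩ FI={A,G} → {G} (+0)
site 1, node DR: D={C} ∪ R={T} → {C,T} (+1)
site 1, node FI: F={C} ∪ I={G} → {C,G} (+1)
site 1, node DFIR: DR={C,T} ∩ FI={C,G} → {C} (+0)
site 2, node DR: D={T} ∪ R={A} → {A,T} (+1)
site 2, node FI: F={T} ∪ I={G} → {G,T} (+1)
site 2, node DFIR: DR={A,T} ∩ FI={G,T} → {T} (+0)
site 3, node DR: D={A} ∪ R={T} → {A,T} (+1)
site 3, node FI: F={A} ∪ I={G} → {A,G} (+1)
site 3, node DFIR: DR={A,T} ∩ FI={A,G} → {A} (+0)
site 4, node DR: D={A} ∪ R={G} → {A,G} (+1)
site 4, node FI: F={T} ∪ I={A} → {A,T} (+1)
site 4, node DFIR: DR={A,G} ∩ FI={A,T} → {A} (+0)
site 5, node DR: D={T} ∪ R={C} → {C,T} (+1)
site 5, node FI: F={A} ∪ I={C} → {A,C} (+1)
site 5, node DFIR: DR={C,T} ∩ FI={A,C} → {C} (+0)
per-site changes: [2, 2, 2, 2, 2, 2]; total = 12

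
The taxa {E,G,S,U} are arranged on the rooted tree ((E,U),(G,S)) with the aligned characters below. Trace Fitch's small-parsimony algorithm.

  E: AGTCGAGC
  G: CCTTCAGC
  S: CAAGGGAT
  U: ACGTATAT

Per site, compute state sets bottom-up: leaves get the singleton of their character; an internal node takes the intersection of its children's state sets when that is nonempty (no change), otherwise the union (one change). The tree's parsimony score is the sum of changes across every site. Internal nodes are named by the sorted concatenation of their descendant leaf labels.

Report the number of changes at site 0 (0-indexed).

site 0, node EU: E={A} ∩ U={A} → {A} (+0)
site 0, node GS: G={C} ∩ S={C} → {C} (+0)
site 0, node EGSU: EU={A} ∪ GS={C} → {A,C} (+1)
site 1, node EU: E={G} ∪ U={C} → {C,G} (+1)
site 1, node GS: G={C} ∪ S={A} → {A,C} (+1)
site 1, node EGSU: EU={C,G} ∩ GS={A,C} → {C} (+0)
site 2, node EU: E={T} ∪ U={G} → {G,T} (+1)
site 2, node GS: G={T} ∪ S={A} → {A,T} (+1)
site 2, node EGSU: EU={G,T} ∩ GS={A,T} → {T} (+0)
site 3, node EU: E={C} ∪ U={T} → {C,T} (+1)
site 3, node GS: G={T} ∪ S={G} → {G,T} (+1)
site 3, node EGSU: EU={C,T} ∩ GS={G,T} → {T} (+0)
site 4, node EU: E={G} ∪ U={A} → {A,G} (+1)
site 4, node GS: G={C} ∪ S={G} → {C,G} (+1)
site 4, node EGSU: EU={A,G} ∩ GS={C,G} → {G} (+0)
site 5, node EU: E={A} ∪ U={T} → {A,T} (+1)
site 5, node GS: G={A} ∪ S={G} → {A,G} (+1)
site 5, node EGSU: EU={A,T} ∩ GS={A,G} → {A} (+0)
site 6, node EU: E={G} ∪ U={A} → {A,G} (+1)
site 6, node GS: G={G} ∪ S={A} → {A,G} (+1)
site 6, node EGSU: EU={A,G} ∩ GS={A,G} → {A,G} (+0)
site 7, node EU: E={C} ∪ U={T} → {C,T} (+1)
site 7, node GS: G={C} ∪ S={T} → {C,T} (+1)
site 7, node EGSU: EU={C,T} ∩ GS={C,T} → {C,T} (+0)
per-site changes: [1, 2, 2, 2, 2, 2, 2, 2]; total = 15

1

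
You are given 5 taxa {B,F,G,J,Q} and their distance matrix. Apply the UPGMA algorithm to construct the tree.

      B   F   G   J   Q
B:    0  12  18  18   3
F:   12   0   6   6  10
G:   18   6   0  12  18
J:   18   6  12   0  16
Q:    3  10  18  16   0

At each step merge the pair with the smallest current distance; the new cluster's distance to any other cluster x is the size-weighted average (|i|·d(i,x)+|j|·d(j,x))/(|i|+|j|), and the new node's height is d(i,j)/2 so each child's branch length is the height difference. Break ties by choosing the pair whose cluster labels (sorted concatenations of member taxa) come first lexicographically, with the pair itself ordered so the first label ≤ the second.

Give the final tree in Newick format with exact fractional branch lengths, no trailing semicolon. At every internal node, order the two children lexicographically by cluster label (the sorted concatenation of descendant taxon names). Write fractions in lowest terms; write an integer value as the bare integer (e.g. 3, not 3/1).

((B:3/2,Q:3/2):37/6,((F:3,G:3):3/2,J:9/2):19/6)

1. join B+Q (d=3) ⇒ BQ; edges |B|=3/2, |Q|=3/2
  updated: d(BQ,F)=11, d(BQ,G)=18, d(BQ,J)=17
2. join F+G (d=6) ⇒ FG; edges |F|=3, |G|=3
  updated: d(BQ,FG)=29/2, d(FG,J)=9
3. join FG+J (d=9) ⇒ FGJ; edges |FG|=3/2, |J|=9/2
  updated: d(BQ,FGJ)=46/3
4. join BQ+FGJ (d=46/3) ⇒ BFGJQ; edges |BQ|=37/6, |FGJ|=19/6
final tree: ((B:3/2,Q:3/2):37/6,((F:3,G:3):3/2,J:9/2):19/6)
total length: 73/3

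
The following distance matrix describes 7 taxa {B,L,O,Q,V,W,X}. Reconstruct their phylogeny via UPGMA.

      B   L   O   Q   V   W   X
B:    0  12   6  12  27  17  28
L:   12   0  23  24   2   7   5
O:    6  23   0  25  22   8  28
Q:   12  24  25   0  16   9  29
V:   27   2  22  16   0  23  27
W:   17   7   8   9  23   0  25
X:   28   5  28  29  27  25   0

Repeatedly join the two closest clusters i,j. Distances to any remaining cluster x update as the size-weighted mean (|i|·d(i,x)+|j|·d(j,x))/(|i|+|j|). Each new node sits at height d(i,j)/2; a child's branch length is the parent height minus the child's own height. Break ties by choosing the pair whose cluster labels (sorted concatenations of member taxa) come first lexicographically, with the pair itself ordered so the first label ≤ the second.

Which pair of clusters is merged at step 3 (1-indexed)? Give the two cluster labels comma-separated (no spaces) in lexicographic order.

1. join L+V (d=2) ⇒ LV; edges |L|=1, |V|=1
  updated: d(B,LV)=39/2, d(LV,O)=45/2, d(LV,Q)=20, d(LV,W)=15, d(LV,X)=16
2. join B+O (d=6) ⇒ BO; edges |B|=3, |O|=3
  updated: d(BO,LV)=21, d(BO,Q)=37/2, d(BO,W)=25/2, d(BO,X)=28
3. join Q+W (d=9) ⇒ QW; edges |Q|=9/2, |W|=9/2
  updated: d(BO,QW)=31/2, d(LV,QW)=35/2, d(QW,X)=27
4. join BO+QW (d=31/2) ⇒ BOQW; edges |BO|=19/4, |QW|=13/4
  updated: d(BOQW,LV)=77/4, d(BOQW,X)=55/2
5. join LV+X (d=16) ⇒ LVX; edges |LV|=7, |X|=8
  updated: d(BOQW,LVX)=22
6. join BOQW+LVX (d=22) ⇒ BLOQVWX; edges |BOQW|=13/4, |LVX|=3
final tree: (((B:3,O:3):19/4,(Q:9/2,W:9/2):13/4):13/4,((L:1,V:1):7,X:8):3)
total length: 185/4

Q,W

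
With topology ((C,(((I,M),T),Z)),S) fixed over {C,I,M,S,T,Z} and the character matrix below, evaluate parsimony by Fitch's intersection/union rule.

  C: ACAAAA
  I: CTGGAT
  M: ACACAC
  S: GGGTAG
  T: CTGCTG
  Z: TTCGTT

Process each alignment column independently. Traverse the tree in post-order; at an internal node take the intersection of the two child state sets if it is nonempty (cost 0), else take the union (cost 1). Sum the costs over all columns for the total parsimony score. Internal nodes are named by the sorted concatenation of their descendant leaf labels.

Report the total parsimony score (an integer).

20

site 0, node IM: I={C} ∪ M={A} → {A,C} (+1)
site 0, node IMT: IM={A,C} ∩ T={C} → {C} (+0)
site 0, node IMTZ: IMT={C} ∪ Z={T} → {C,T} (+1)
site 0, node CIMTZ: C={A} ∪ IMTZ={C,T} → {A,C,T} (+1)
site 0, node CIMSTZ: CIMTZ={A,C,T} ∪ S={G} → {A,C,G,T} (+1)
site 1, node IM: I={T} ∪ M={C} → {C,T} (+1)
site 1, node IMT: IM={C,T} ∩ T={T} → {T} (+0)
site 1, node IMTZ: IMT={T} ∩ Z={T} → {T} (+0)
site 1, node CIMTZ: C={C} ∪ IMTZ={T} → {C,T} (+1)
site 1, node CIMSTZ: CIMTZ={C,T} ∪ S={G} → {C,G,T} (+1)
site 2, node IM: I={G} ∪ M={A} → {A,G} (+1)
site 2, node IMT: IM={A,G} ∩ T={G} → {G} (+0)
site 2, node IMTZ: IMT={G} ∪ Z={C} → {C,G} (+1)
site 2, node CIMTZ: C={A} ∪ IMTZ={C,G} → {A,C,G} (+1)
site 2, node CIMSTZ: CIMTZ={A,C,G} ∩ S={G} → {G} (+0)
site 3, node IM: I={G} ∪ M={C} → {C,G} (+1)
site 3, node IMT: IM={C,G} ∩ T={C} → {C} (+0)
site 3, node IMTZ: IMT={C} ∪ Z={G} → {C,G} (+1)
site 3, node CIMTZ: C={A} ∪ IMTZ={C,G} → {A,C,G} (+1)
site 3, node CIMSTZ: CIMTZ={A,C,G} ∪ S={T} → {A,C,G,T} (+1)
site 4, node IM: I={A} ∩ M={A} → {A} (+0)
site 4, node IMT: IM={A} ∪ T={T} → {A,T} (+1)
site 4, node IMTZ: IMT={A,T} ∩ Z={T} → {T} (+0)
site 4, node CIMTZ: C={A} ∪ IMTZ={T} → {A,T} (+1)
site 4, node CIMSTZ: CIMTZ={A,T} ∩ S={A} → {A} (+0)
site 5, node IM: I={T} ∪ M={C} → {C,T} (+1)
site 5, node IMT: IM={C,T} ∪ T={G} → {C,G,T} (+1)
site 5, node IMTZ: IMT={C,G,T} ∩ Z={T} → {T} (+0)
site 5, node CIMTZ: C={A} ∪ IMTZ={T} → {A,T} (+1)
site 5, node CIMSTZ: CIMTZ={A,T} ∪ S={G} → {A,G,T} (+1)
per-site changes: [4, 3, 3, 4, 2, 4]; total = 20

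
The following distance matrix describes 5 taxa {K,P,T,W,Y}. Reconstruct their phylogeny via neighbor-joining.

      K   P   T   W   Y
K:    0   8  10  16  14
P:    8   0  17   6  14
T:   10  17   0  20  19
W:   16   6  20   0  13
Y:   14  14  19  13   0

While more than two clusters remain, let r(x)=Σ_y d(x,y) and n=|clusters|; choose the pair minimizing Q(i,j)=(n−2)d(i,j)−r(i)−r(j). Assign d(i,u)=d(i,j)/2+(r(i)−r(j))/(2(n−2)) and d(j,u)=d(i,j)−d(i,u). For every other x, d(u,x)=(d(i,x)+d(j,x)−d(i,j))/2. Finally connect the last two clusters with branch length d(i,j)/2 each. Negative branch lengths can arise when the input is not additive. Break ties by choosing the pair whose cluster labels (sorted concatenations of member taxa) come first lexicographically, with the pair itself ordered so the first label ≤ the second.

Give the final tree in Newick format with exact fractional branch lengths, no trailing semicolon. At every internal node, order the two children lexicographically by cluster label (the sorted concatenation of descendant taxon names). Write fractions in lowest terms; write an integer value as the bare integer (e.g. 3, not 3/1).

iteration 1: select K,T (d=10, Q=-84); attach at lengths (2, 8); label the merged cluster KT
  updated: d(KT,P)=15/2, d(KT,W)=13, d(KT,Y)=23/2
iteration 2: select KT,Y (d=23/2, Q=-95/2); attach at lengths (33/8, 59/8); label the merged cluster KTY
  updated: d(KTY,P)=5, d(KTY,W)=29/4
iteration 3: select KTY,P (d=5, Q=-73/4); attach at lengths (25/8, 15/8); label the merged cluster KPTY
  updated: d(KPTY,W)=33/8
iteration 4: select KPTY,W (d=33/8); attach at lengths (33/16, 33/16); label the merged cluster KPTWY
final tree: ((((K:2,T:8):33/8,Y:59/8):25/8,P:15/8):33/16,W:33/16)
total length: 245/8

((((K:2,T:8):33/8,Y:59/8):25/8,P:15/8):33/16,W:33/16)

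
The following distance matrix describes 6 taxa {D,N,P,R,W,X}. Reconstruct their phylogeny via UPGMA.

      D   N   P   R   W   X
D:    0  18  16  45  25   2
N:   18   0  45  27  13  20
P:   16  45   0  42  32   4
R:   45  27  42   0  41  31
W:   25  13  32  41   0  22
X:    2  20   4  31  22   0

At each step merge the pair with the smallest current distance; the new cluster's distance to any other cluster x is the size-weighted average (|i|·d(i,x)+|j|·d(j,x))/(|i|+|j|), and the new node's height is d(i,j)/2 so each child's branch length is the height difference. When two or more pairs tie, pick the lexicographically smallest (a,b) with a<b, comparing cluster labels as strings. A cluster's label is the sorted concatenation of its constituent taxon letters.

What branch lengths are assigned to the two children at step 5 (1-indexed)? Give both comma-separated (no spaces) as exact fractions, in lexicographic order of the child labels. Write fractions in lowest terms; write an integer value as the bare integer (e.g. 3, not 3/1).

51/10,93/5

iteration 1: select D,X (d=2); attach at lengths (1, 1); label the merged cluster DX
  updated: d(DX,N)=19, d(DX,P)=10, d(DX,R)=38, d(DX,W)=47/2
iteration 2: select DX,P (d=10); attach at lengths (4, 5); label the merged cluster DPX
  updated: d(DPX,N)=83/3, d(DPX,R)=118/3, d(DPX,W)=79/3
iteration 3: select N,W (d=13); attach at lengths (13/2, 13/2); label the merged cluster NW
  updated: d(DPX,NW)=27, d(NW,R)=34
iteration 4: select DPX,NW (d=27); attach at lengths (17/2, 7); label the merged cluster DNPWX
  updated: d(DNPWX,R)=186/5
iteration 5: select DNPWX,R (d=186/5); attach at lengths (51/10, 93/5); label the merged cluster DNPRWX
final tree: ((((D:1,X:1):4,P:5):17/2,(N:13/2,W:13/2):7):51/10,R:93/5)
total length: 316/5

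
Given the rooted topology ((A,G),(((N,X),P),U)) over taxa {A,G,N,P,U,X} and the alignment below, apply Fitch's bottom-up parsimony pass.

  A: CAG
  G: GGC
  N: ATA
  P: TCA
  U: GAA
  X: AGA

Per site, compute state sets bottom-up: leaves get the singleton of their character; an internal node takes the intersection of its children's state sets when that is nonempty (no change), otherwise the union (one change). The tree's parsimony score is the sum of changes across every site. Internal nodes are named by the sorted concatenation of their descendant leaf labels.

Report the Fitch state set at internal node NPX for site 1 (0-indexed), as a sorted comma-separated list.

AG@0: {C} ∪ {G} = {C,G} (union, +1)
NX@0: {A} ∩ {A} = {A} (intersection, +0)
NPX@0: {A} ∪ {T} = {A,T} (union, +1)
NPUX@0: {A,T} ∪ {G} = {A,G,T} (union, +1)
AGNPUX@0: {C,G} ∩ {A,G,T} = {G} (intersection, +0)
AG@1: {A} ∪ {G} = {A,G} (union, +1)
NX@1: {T} ∪ {G} = {G,T} (union, +1)
NPX@1: {G,T} ∪ {C} = {C,G,T} (union, +1)
NPUX@1: {C,G,T} ∪ {A} = {A,C,G,T} (union, +1)
AGNPUX@1: {A,G} ∩ {A,C,G,T} = {A,G} (intersection, +0)
AG@2: {G} ∪ {C} = {C,G} (union, +1)
NX@2: {A} ∩ {A} = {A} (intersection, +0)
NPX@2: {A} ∩ {A} = {A} (intersection, +0)
NPUX@2: {A} ∩ {A} = {A} (intersection, +0)
AGNPUX@2: {C,G} ∪ {A} = {A,C,G} (union, +1)
per-site changes: [3, 4, 2]; total = 9

C,G,T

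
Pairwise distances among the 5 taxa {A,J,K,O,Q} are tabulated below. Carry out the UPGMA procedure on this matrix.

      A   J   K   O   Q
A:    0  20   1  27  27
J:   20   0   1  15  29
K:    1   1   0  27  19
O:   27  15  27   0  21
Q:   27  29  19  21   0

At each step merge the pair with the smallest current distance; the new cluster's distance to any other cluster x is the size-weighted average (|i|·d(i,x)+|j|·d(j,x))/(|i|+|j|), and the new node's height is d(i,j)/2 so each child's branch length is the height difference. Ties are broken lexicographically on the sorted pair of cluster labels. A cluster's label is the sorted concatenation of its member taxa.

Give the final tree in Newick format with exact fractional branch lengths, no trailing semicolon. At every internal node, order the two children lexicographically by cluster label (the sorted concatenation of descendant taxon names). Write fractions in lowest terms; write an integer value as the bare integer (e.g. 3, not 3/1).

(((A:1/2,K:1/2):19/4,J:21/4):27/4,(O:21/2,Q:21/2):3/2)

iteration 1: select A,K (d=1); attach at lengths (1/2, 1/2); label the merged cluster AK
  updated: d(AK,J)=21/2, d(AK,O)=27, d(AK,Q)=23
iteration 2: select AK,J (d=21/2); attach at lengths (19/4, 21/4); label the merged cluster AJK
  updated: d(AJK,O)=23, d(AJK,Q)=25
iteration 3: select O,Q (d=21); attach at lengths (21/2, 21/2); label the merged cluster OQ
  updated: d(AJK,OQ)=24
iteration 4: select AJK,OQ (d=24); attach at lengths (27/4, 3/2); label the merged cluster AJKOQ
final tree: (((A:1/2,K:1/2):19/4,J:21/4):27/4,(O:21/2,Q:21/2):3/2)
total length: 161/4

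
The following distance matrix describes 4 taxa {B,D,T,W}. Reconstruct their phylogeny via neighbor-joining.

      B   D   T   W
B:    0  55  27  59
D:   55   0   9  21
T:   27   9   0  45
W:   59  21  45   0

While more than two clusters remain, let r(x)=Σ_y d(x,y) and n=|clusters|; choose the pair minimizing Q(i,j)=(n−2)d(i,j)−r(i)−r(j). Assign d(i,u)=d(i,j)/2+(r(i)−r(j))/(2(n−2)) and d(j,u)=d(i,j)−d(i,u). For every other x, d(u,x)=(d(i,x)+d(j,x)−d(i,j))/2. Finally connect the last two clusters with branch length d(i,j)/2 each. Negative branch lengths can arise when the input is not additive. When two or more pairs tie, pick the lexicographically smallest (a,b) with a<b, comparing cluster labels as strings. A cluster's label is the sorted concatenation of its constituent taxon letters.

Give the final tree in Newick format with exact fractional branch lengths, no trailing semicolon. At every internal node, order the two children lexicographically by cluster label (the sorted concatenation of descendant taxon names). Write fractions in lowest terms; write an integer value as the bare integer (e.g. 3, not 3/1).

(((B:57/2,T:-3/2):18,D:1/2):41/4,W:41/4)

step 1: merge (B,T) at d=27, Q=-168; branch lengths B→57/2, T→-3/2; new cluster BT
  updated: d(BT,D)=37/2, d(BT,W)=77/2
step 2: merge (BT,D) at d=37/2, Q=-78; branch lengths BT→18, D→1/2; new cluster BDT
  updated: d(BDT,W)=41/2
step 3: merge (BDT,W) at d=41/2; branch lengths BDT→41/4, W→41/4; new cluster BDTW
final tree: (((B:57/2,T:-3/2):18,D:1/2):41/4,W:41/4)
total length: 66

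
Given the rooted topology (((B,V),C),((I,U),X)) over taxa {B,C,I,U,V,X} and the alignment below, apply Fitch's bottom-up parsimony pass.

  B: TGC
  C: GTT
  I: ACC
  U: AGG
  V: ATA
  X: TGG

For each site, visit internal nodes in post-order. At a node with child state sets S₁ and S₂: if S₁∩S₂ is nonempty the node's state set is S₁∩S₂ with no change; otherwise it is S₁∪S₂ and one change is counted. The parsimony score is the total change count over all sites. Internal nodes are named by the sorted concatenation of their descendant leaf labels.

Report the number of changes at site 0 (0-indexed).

BV@0: {T} ∪ {A} = {A,T} (union, +1)
BCV@0: {A,T} ∪ {G} = {A,G,T} (union, +1)
IU@0: {A} ∩ {A} = {A} (intersection, +0)
IUX@0: {A} ∪ {T} = {A,T} (union, +1)
BCIUVX@0: {A,G,T} ∩ {A,T} = {A,T} (intersection, +0)
BV@1: {G} ∪ {T} = {G,T} (union, +1)
BCV@1: {G,T} ∩ {T} = {T} (intersection, +0)
IU@1: {C} ∪ {G} = {C,G} (union, +1)
IUX@1: {C,G} ∩ {G} = {G} (intersection, +0)
BCIUVX@1: {T} ∪ {G} = {G,T} (union, +1)
BV@2: {C} ∪ {A} = {A,C} (union, +1)
BCV@2: {A,C} ∪ {T} = {A,C,T} (union, +1)
IU@2: {C} ∪ {G} = {C,G} (union, +1)
IUX@2: {C,G} ∩ {G} = {G} (intersection, +0)
BCIUVX@2: {A,C,T} ∪ {G} = {A,C,G,T} (union, +1)
per-site changes: [3, 3, 4]; total = 10

3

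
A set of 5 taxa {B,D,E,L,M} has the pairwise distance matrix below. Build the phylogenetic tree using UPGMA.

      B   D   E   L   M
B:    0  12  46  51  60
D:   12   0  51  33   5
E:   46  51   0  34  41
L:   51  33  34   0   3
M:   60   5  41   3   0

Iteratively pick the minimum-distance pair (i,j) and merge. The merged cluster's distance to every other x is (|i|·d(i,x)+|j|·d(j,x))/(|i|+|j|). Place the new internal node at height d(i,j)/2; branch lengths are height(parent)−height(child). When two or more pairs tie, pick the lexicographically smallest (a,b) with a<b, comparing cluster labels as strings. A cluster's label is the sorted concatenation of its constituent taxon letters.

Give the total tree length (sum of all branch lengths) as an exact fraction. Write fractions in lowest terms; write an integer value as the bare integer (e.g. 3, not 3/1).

553/8

iteration 1: select L,M (d=3); attach at lengths (3/2, 3/2); label the merged cluster LM
  updated: d(B,LM)=111/2, d(D,LM)=19, d(E,LM)=75/2
iteration 2: select B,D (d=12); attach at lengths (6, 6); label the merged cluster BD
  updated: d(BD,E)=97/2, d(BD,LM)=149/4
iteration 3: select BD,LM (d=149/4); attach at lengths (101/8, 137/8); label the merged cluster BDLM
  updated: d(BDLM,E)=43
iteration 4: select BDLM,E (d=43); attach at lengths (23/8, 43/2); label the merged cluster BDELM
final tree: (((B:6,D:6):101/8,(L:3/2,M:3/2):137/8):23/8,E:43/2)
total length: 553/8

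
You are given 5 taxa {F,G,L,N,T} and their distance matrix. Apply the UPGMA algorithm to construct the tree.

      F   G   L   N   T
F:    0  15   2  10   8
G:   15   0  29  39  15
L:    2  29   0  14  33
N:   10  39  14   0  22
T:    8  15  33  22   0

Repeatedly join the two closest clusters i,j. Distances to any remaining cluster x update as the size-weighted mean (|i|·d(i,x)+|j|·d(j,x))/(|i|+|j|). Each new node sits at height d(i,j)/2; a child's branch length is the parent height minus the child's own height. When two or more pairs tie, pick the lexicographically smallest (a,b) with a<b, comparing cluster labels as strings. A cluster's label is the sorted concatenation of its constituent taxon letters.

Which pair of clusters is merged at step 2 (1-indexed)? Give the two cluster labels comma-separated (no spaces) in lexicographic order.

iteration 1: select F,L (d=2); attach at lengths (1, 1); label the merged cluster FL
  updated: d(FL,G)=22, d(FL,N)=12, d(FL,T)=41/2
iteration 2: select FL,N (d=12); attach at lengths (5, 6); label the merged cluster FLN
  updated: d(FLN,G)=83/3, d(FLN,T)=21
iteration 3: select G,T (d=15); attach at lengths (15/2, 15/2); label the merged cluster GT
  updated: d(FLN,GT)=73/3
iteration 4: select FLN,GT (d=73/3); attach at lengths (37/6, 14/3); label the merged cluster FGLNT
final tree: (((F:1,L:1):5,N:6):37/6,(G:15/2,T:15/2):14/3)
total length: 233/6

FL,N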